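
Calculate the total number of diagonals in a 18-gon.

Each of the 18 vertices connects to 15 non-adjacent vertices via diagonals.
Total connections = 18 × 15 = 270, but each diagonal is counted twice.
Number of diagonals = 270 / 2 = 135.

135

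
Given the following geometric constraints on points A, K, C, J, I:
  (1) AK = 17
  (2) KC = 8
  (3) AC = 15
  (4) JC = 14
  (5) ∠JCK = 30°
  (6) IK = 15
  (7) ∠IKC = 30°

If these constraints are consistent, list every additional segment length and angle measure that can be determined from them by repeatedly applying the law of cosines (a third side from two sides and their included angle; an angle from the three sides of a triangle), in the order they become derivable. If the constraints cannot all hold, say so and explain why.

The constraints are consistent. Derivable facts, in order:
After 1 step:
- CI ≈ 9.01
- KJ ≈ 8.12
- ∠ACK = 90°
- ∠AKC = 61.93°
- ∠CAK = 28.07°
After 2 steps:
- ∠CIK = 26.36°
- ∠CJK = 29.49°
- ∠CKJ = 120.51°
- ∠ICK = 123.64°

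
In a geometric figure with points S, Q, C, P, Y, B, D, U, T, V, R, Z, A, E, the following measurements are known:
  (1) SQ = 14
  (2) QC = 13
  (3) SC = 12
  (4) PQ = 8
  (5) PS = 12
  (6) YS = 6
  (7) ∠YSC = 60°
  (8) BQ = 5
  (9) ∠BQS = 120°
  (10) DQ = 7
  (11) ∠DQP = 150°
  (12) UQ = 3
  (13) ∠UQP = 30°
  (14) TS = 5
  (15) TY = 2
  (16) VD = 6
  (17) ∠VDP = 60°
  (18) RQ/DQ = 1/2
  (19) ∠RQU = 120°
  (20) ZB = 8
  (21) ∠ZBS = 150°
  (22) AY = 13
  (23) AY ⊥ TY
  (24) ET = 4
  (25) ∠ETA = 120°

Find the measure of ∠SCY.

Step 1: By the law of cosines on triangle CSY: CY² = 12² + 6² − 2·12·6·cos(60°) = 108, so CY = 6·√3.
Step 2: By the inverse law of cosines on triangle SCY: cos(∠SCY) = (12² + (6·√3)² − 6²) / (2·12·6·√3) = 216/249.42 = 0.866, so ∠SCY = 30°.

Therefore, the measure of angle ∠SCY = 30°.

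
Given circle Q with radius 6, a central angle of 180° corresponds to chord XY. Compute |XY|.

Drop a perpendicular from the center to the chord, bisecting both the chord and the central angle.
Each half-chord = r sin(θ/2) = 6 sin(90°).
The full chord = 2 × 6 × sin(90°) = 12.

12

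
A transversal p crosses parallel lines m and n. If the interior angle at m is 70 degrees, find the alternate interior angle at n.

Alternate interior angles formed by parallel lines and a transversal are equal.
The given angle is 70 degrees.
The alternate interior angle = 70 degrees.

70 degrees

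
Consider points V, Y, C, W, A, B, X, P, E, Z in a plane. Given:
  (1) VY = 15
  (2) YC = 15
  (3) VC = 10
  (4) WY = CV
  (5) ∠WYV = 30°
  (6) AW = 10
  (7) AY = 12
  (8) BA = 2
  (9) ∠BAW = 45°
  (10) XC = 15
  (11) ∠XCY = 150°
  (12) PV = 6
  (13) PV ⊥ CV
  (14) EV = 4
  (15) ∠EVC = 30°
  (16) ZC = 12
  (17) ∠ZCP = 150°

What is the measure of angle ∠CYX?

Step 1: By the law of cosines on triangle YCX: YX² = 15² + 15² − 2·15·15·cos(150°) = 839.71, so YX ≈ 28.98.
Step 2: By the inverse law of cosines on triangle CYX: cos(∠CYX) = (15² + 28.98² − 15²) / (2·15·28.98) = 839.71/869.33 = 0.9659, so ∠CYX = 15°.

Therefore, the measure of angle ∠CYX = 15°.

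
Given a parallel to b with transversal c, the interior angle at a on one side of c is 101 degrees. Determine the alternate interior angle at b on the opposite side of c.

Alternate interior angles formed by parallel lines and a transversal are equal.
The given angle is 101 degrees.
The alternate interior angle = 101 degrees.

101 degrees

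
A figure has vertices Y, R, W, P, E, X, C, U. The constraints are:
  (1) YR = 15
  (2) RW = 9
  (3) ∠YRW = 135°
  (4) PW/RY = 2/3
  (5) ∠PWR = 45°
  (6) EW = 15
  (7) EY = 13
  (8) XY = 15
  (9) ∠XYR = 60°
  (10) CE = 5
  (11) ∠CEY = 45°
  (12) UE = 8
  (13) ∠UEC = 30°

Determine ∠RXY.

Step 1: By the law of cosines on triangle XYR: XR² = 15² + 15² − 2·15·15·cos(60°) = 225, so XR = 15.
Step 2: By the inverse law of cosines on triangle RXY: cos(∠RXY) = (15² + 15² − 15²) / (2·15·15) = 225/450 = 0.5, so ∠RXY = 60°.

Therefore, the measure of angle ∠RXY = 60°.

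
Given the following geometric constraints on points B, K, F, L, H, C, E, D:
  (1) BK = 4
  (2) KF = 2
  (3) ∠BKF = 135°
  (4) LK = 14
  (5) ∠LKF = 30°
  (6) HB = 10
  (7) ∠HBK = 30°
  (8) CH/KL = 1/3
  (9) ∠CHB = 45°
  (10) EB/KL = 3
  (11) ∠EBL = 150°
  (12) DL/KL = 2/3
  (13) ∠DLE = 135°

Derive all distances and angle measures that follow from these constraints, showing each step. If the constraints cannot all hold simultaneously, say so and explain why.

The constraints are consistent.

From the given relations:
  CH = 1/3·KL = 1/3·14 ≈ 4.67
  EB = 3·KL = 3·14 = 42
  DL = 2/3·KL = 2/3·14 ≈ 9.33

Step 1: From BK = 4, KF = 2, and ∠BKF = 135°, by the law of cosines:
  BF² = BK² + KF² - 2·BK·KF·cos(135°) = 16 + 4 + 11.31 = 31.31
  BF ≈ 5.6

Step 2: From BH = 10, HC = 4.67, and ∠BHC = 45°, by the law of cosines:
  BC² = BH² + HC² - 2·BH·HC·cos(45°) = 100 + 21.78 - 66 = 55.78
  BC ≈ 7.47

Step 3: From KB = 4, BH = 10, and ∠KBH = 30°, by the law of cosines:
  KH² = KB² + BH² - 2·KB·BH·cos(30°) = 16 + 100 - 69.28 = 46.72
  KH ≈ 6.84

Step 4: From FK = 2, KL = 14, and ∠FKL = 30°, by the law of cosines:
  FL² = FK² + KL² - 2·FK·KL·cos(30°) = 4 + 196 - 48.5 = 151.5
  FL ≈ 12.31

Step 5: From BC = 7.47, BH = 10, CH = 4.67, by the inverse law of cosines:
  cos(∠CBH) = (BC² + BH² - CH²) / (2·BC·BH)
  ∠CBH = 26.22°

Step 6: From BF = 5.6, BK = 4, FK = 2, by the inverse law of cosines:
  cos(∠FBK) = (BF² + BK² - FK²) / (2·BF·BK)
  ∠FBK = 14.64°

Step 7: From KB = 4, KH = 6.84, BH = 10, by the inverse law of cosines:
  cos(∠BKH) = (KB² + KH² - BH²) / (2·KB·KH)
  ∠BKH = 132.99°

Step 8: From FB = 5.6, FK = 2, BK = 4, by the inverse law of cosines:
  cos(∠BFK) = (FB² + FK² - BK²) / (2·FB·FK)
  ∠BFK = 30.36°

Step 9: From FK = 2, FL = 12.31, KL = 14, by the inverse law of cosines:
  cos(∠KFL) = (FK² + FL² - KL²) / (2·FK·FL)
  ∠KFL = 145.34°

Step 10: From LF = 12.31, LK = 14, FK = 2, by the inverse law of cosines:
  cos(∠FLK) = (LF² + LK² - FK²) / (2·LF·LK)
  ∠FLK = 4.66°

Step 11: From HB = 10, HK = 6.84, BK = 4, by the inverse law of cosines:
  cos(∠BHK) = (HB² + HK² - BK²) / (2·HB·HK)
  ∠BHK = 17.01°

Step 12: From CB = 7.47, CH = 4.67, BH = 10, by the inverse law of cosines:
  cos(∠BCH) = (CB² + CH² - BH²) / (2·CB·CH)
  ∠BCH = 108.78°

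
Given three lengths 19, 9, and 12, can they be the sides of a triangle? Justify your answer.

Check all three triangle inequalities:
19 + 9 = 28 > 12 ✓
19 + 12 = 31 > 9 ✓
9 + 12 = 21 > 19 ✓
All conditions hold, so these sides form a valid triangle.

Yes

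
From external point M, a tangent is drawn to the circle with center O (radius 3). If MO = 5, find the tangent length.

tangent = √(d² - r²) = √(5² - 3²) = √(25 - 9) = √16 = 4

4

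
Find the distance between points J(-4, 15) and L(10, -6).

d = sqrt((14)^2 + (-21)^2) = sqrt(637) = 7*sqrt(13)

7*sqrt(13)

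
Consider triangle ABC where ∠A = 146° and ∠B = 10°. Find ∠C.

angle C = 180 - 146 - 10 = 24 degrees.

24 degrees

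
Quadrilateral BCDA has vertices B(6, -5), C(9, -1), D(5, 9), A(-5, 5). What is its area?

Shoelace: sum of cross terms = 190, Area = (1/2)|190| = 95

95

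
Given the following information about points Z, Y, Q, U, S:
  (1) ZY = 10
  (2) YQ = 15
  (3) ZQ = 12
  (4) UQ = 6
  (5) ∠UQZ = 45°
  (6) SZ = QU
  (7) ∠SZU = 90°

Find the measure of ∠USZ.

From the given relations: SZ = QU = 6.
Step 1: By the law of cosines on triangle ZQU: ZU² = 12² + 6² − 2·12·6·cos(45°) = 78.18, so ZU ≈ 8.84.
Step 2: By the law of cosines on triangle SZU: SU² = 6² + 8.84² − 2·6·8.84·cos(90°) = 114.18, so SU ≈ 10.69.
Step 3: By the inverse law of cosines on triangle USZ: cos(∠USZ) = (10.69² + 6² − 8.84²) / (2·10.69·6) = 72/128.22 = 0.5615, so ∠USZ = 55.84°.

Therefore, the measure of angle ∠USZ = 55.84°.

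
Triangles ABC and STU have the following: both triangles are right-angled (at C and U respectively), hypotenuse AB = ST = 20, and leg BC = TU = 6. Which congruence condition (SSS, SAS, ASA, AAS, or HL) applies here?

The given information matches HL: The hypotenuse and one leg of two right triangles are equal (Hypotenuse-Leg).

HL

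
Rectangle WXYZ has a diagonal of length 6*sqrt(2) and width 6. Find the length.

b = sqrt(d^2 - a^2) = sqrt(72 - 36) = sqrt(36) = 6

6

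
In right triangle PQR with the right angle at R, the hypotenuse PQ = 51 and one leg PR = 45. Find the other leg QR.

By the Pythagorean theorem: QR^2 = PQ^2 - PR^2
QR^2 = 51^2 - 45^2 = 2601 - 2025 = 576
QR = sqrt(576) = 24

24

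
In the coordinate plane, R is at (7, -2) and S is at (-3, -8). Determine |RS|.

d = sqrt((-10)^2 + (-6)^2) = sqrt(136) = 2*sqrt(34)

2*sqrt(34)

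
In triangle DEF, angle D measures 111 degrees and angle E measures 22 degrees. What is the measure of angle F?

By the triangle angle sum property, the three interior angles of any triangle add up to 180°.
We know angle D = 111° and angle E = 22°, so their sum is 133°.
Therefore angle F = 180° - 133° = 47°.

47 degrees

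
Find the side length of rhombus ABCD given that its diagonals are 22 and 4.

Half-diagonals are 11 and 2. side = sqrt(11^2 + 2^2) = sqrt(125) = 5*sqrt(5)

5*sqrt(5)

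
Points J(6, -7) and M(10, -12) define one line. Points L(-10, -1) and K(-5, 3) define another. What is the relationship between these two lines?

Slope of line 1: m1 = (-12 - -7)/(10 - 6) = -5/4 = -5/4
Slope of line 2: m2 = (3 - -1)/(-5 - -10) = 4/5 = 4/5
m1 * m2 = (-5/4) * (4/5) = -1 = -1, so the lines are perpendicular.

Perpendicular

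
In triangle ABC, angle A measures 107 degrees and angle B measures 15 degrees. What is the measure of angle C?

Let angle C = x. Then 107 + 15 + x = 180.
x = 180 - 122 = 58 degrees.

58 degrees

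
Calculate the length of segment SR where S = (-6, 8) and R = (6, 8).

d = sqrt((6 - -6)^2 + (8 - 8)^2)
d = sqrt(12^2 + 0^2)
d = sqrt(144 + 0)
d = sqrt(144) = 12

12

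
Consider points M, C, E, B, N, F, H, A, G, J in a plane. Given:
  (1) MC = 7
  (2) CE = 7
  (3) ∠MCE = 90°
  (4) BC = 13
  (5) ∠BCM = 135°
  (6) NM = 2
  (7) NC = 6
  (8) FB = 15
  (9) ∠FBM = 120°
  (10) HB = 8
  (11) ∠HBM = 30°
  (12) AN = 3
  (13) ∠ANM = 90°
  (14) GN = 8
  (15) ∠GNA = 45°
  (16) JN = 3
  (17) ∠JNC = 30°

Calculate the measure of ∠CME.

Step 1: By the law of cosines on triangle MCE: ME² = 7² + 7² − 2·7·7·cos(90°) = 98, so ME = 7·√2.
Step 2: By the inverse law of cosines on triangle CME: cos(∠CME) = (7² + (7·√2)² − 7²) / (2·7·7·√2) = 98/138.59 = 0.7071, so ∠CME = 45°.

Therefore, the measure of angle ∠CME = 45°.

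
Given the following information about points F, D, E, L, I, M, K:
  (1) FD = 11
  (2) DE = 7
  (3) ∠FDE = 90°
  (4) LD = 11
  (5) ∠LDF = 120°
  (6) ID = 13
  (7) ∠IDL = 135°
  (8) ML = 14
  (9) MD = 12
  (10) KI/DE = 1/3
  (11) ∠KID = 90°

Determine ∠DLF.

Step 1: By the law of cosines on triangle LDF: LF² = 11² + 11² − 2·11·11·cos(120°) = 363, so LF = 11·√3.
Step 2: By the inverse law of cosines on triangle DLF: cos(∠DLF) = (11² + (11·√3)² − 11²) / (2·11·11·√3) = 363/419.16 = 0.866, so ∠DLF = 30°.

Therefore, the measure of angle ∠DLF = 30°.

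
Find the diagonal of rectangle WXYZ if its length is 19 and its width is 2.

d = sqrt(19^2 + 2^2) = sqrt(365)

sqrt(365)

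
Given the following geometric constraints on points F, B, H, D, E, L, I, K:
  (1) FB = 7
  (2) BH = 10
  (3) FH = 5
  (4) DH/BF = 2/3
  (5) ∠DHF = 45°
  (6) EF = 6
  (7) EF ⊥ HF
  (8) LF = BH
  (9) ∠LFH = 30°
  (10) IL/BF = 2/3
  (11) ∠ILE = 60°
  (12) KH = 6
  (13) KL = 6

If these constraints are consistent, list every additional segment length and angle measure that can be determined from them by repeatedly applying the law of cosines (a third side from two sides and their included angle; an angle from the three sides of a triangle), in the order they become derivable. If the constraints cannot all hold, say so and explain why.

The constraints are consistent. Derivable facts, in order:
After 1 step:
- FD ≈ 3.71
- HE = √61
- HL ≈ 6.2
- ∠BFH = 111.8°
- ∠BHF = 40.54°
- ∠FBH = 27.66°
After 2 steps:
- ∠DFH = 62.74°
- ∠EHF = 50.19°
- ∠FDH = 72.26°
- ∠FEH = 39.81°
- ∠FHL = 126.21°
- ∠FLH = 23.79°
- ∠HKL = 62.18°
- ∠HLK = 58.91°
- ∠KHL = 58.91°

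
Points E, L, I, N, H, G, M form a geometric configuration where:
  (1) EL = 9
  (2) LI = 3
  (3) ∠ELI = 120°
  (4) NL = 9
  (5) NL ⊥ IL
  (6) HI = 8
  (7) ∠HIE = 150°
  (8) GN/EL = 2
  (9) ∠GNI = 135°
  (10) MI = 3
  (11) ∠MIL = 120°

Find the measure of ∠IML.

Step 1: By the law of cosines on triangle MIL: ML² = 3² + 3² − 2·3·3·cos(120°) = 27, so ML = 3·√3.
Step 2: By the inverse law of cosines on triangle IML: cos(∠IML) = (3² + (3·√3)² − 3²) / (2·3·3·√3) = 27/31.18 = 0.866, so ∠IML = 30°.

Therefore, the measure of angle ∠IML = 30°.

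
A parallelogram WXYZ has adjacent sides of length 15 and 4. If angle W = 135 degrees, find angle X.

Consecutive angles are supplementary: angle X = 180 - 135 = 45 degrees.

45 degrees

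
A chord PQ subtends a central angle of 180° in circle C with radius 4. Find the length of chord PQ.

Drop a perpendicular from the center to the chord, bisecting both the chord and the central angle.
Each half-chord = r sin(θ/2) = 4 sin(90°).
The full chord = 2 × 4 × sin(90°) = 8.

8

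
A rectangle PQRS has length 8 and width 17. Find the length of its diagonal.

Using the Pythagorean theorem:
d² = 8² + 17² = 64 + 289 = 353
d = sqrt(353)

sqrt(353)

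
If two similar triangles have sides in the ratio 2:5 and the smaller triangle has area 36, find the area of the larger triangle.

Area ratio = (2/5)^2 = 4/25. Area of the larger triangle = 36 * 25/4 = 225.

225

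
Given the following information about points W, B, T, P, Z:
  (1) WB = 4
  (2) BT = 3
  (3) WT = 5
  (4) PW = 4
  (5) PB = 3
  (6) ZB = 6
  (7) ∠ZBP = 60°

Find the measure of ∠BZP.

Step 1: By the law of cosines on triangle ZBP: ZP² = 6² + 3² − 2·6·3·cos(60°) = 27, so ZP = 3·√3.
Step 2: By the inverse law of cosines on triangle BZP: cos(∠BZP) = (6² + (3·√3)² − 3²) / (2·6·3·√3) = 54/62.35 = 0.866, so ∠BZP = 30°.

Therefore, the measure of angle ∠BZP = 30°.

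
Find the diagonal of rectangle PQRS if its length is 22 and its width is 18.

d = sqrt(22^2 + 18^2) = sqrt(808) = 2*sqrt(202)

2*sqrt(202)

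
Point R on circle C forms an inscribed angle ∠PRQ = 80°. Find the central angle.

Central angle = 2 × 80° = 160° (inscribed angle theorem).

160°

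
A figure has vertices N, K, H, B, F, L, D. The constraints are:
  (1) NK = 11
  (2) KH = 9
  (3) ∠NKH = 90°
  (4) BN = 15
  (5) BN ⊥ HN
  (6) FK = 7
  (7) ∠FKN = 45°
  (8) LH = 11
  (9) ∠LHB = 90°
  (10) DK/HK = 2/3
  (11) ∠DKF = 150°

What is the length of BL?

Step 1: By the law of cosines on triangle HKN: HN² = 9² + 11² − 2·9·11·cos(90°) = 202, so HN ≈ 14.21.
Step 2: By the law of cosines on triangle BNH: BH² = 15² + 14.21² − 2·15·14.21·cos(90°) = 427, so BH ≈ 20.66.
Step 3: By the law of cosines on triangle BHL: BL² = 20.66² + 11² − 2·20.66·11·cos(90°) = 548, so BL = 2·√137.

Therefore, the length of BL = 2·√137.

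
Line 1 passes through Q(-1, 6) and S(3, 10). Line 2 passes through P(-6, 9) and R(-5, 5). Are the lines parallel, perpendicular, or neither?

Slope of line 1: m1 = (10 - 6)/(3 - -1) = 4/4 = 1
Slope of line 2: m2 = (5 - 9)/(-5 - -6) = -4/1 = -4
For parallel lines we need equal slopes: 1 != -4.
For perpendicular lines we need m1*m2 = -1: (1)(-4) = -4 != -1.
Since neither condition holds, the lines are neither parallel nor perpendicular.

Neither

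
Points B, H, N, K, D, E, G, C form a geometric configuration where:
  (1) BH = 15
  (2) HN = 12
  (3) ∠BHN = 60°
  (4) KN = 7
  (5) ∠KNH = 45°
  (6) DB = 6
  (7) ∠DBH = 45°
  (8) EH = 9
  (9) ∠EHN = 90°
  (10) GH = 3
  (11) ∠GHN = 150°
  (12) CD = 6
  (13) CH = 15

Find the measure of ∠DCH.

Step 1: By the law of cosines on triangle DBH: DH² = 6² + 15² − 2·6·15·cos(45°) = 133.72, so DH ≈ 11.56.
Step 2: By the inverse law of cosines on triangle DCH: cos(∠DCH) = (6² + 15² − 11.56²) / (2·6·15) = 127.28/180 = 0.7071, so ∠DCH = 45°.

Therefore, the measure of angle ∠DCH = 45°.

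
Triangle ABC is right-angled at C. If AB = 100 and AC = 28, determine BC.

By the Pythagorean theorem: BC^2 = AB^2 - AC^2
BC^2 = 100^2 - 28^2 = 10000 - 784 = 9216
BC = sqrt(9216) = 96

96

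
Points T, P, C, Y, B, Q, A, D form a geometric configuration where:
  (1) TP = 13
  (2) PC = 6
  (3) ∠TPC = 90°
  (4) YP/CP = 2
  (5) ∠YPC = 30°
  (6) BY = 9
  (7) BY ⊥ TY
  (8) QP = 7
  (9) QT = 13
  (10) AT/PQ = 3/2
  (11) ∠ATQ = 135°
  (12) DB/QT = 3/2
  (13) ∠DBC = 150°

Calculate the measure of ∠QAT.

From the given relations: AT = 3/2·PQ = 3/2·7 ≈ 10.5.
Step 1: By the law of cosines on triangle ATQ: AQ² = 10.5² + 13² − 2·10.5·13·cos(135°) = 472.29, so AQ ≈ 21.73.
Step 2: By the inverse law of cosines on triangle QAT: cos(∠QAT) = (21.73² + 10.5² − 13²) / (2·21.73·10.5) = 413.54/456.38 = 0.9061, so ∠QAT = 25.02°.

Therefore, the measure of angle ∠QAT = 25.02°.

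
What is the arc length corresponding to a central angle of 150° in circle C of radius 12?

The full circumference is 2πr = 2π(12) = 24*pi.
The arc spans 150° out of 360°, which is a fraction of 5/12.
Arc length = 24*pi × 5/12 = 10*pi.

10*pi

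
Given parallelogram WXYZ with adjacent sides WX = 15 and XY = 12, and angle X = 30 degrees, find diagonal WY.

Law of cosines: d^2 = 15^2 + 12^2 - 2(15)(12)cos(30°) = 369 - 180*sqrt(3), so d = 3*sqrt(41 - 20*sqrt(3)).

3*sqrt(41 - 20*sqrt(3))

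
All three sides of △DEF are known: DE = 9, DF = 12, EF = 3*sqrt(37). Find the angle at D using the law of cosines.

When all three sides of a triangle are known, the law of cosines can be rearranged to find any angle.
cos(C) = (a² + b² - c²) / (2ab) gives cos(D) = -1/2.
Taking the inverse cosine: D = 120°.

120°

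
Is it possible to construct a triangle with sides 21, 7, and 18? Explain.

Yes.
The triangle inequality requires that the sum of any two sides exceeds the third.
Here 7 + 18 = 25 > 21, so the condition is met.

Yes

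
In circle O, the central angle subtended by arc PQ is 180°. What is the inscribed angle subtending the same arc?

Inscribed angle = 180° / 2 = 90° (inscribed angle theorem).

90°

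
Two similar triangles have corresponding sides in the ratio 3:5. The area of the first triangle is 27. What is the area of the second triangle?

Area ratio = (3/5)^2 = 9/25. Area of the second triangle = 27 * 25/9 = 75.

75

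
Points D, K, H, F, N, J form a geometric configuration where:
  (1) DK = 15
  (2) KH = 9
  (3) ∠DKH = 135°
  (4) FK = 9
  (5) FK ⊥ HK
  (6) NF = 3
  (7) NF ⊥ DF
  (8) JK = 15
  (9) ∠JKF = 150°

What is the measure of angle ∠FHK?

Step 1: By the law of cosines on triangle HKF: HF² = 9² + 9² − 2·9·9·cos(90°) = 162, so HF = 9·√2.
Step 2: By the inverse law of cosines on triangle FHK: cos(∠FHK) = ((9·√2)² + 9² − 9²) / (2·9·√2·9) = 162/229.1 = 0.7071, so ∠FHK = 45°.

Therefore, the measure of angle ∠FHK = 45°.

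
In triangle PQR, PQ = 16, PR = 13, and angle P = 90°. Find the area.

Area = (1/2) * PQ * PR * sin(P)
Area = (1/2) * 16 * 13 * sin(90°)
Area = (1/2) * 16 * 13 * 1
Area = 104

104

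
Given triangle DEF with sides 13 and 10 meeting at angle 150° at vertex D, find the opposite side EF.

Law of cosines: EF^2 = 13^2 + 10^2 - 2(13)(10)cos(150°) = 130*sqrt(3) + 269, so EF = sqrt(130*sqrt(3) + 269).

sqrt(130*sqrt(3) + 269)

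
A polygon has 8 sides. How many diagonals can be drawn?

Each of the 8 vertices connects to 5 non-adjacent vertices via diagonals.
Total connections = 8 × 5 = 40, but each diagonal is counted twice.
Number of diagonals = 40 / 2 = 20.

20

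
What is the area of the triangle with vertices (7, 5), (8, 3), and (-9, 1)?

Shoelace: Area = (1/2)|7(3-1) + 8(1-5) + -9(5-3)| = (1/2)(36) = 18

18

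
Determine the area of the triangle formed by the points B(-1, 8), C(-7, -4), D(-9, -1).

Shoelace: Area = (1/2)|-1(-4--1) + -7(-1-8) + -9(8--4)| = (1/2)(42) = 21

21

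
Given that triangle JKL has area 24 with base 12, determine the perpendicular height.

height = 2 * 24 / 12 = 4

4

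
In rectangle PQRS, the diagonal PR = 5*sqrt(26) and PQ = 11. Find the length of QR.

The diagonal of a rectangle forms a right triangle with the two sides.
Rearranging the Pythagorean theorem: missing side = sqrt(d^2 - known^2).
= sqrt(650 - 121) = sqrt(529) = 23.

23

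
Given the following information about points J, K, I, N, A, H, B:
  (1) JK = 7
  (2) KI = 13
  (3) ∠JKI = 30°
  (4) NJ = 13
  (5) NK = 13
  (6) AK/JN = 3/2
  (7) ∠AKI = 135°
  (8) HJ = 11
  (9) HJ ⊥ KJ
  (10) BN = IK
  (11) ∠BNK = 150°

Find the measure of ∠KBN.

From the given relations: BN = IK = 13.
Step 1: By the law of cosines on triangle BNK: BK² = 13² + 13² − 2·13·13·cos(150°) = 630.72, so BK ≈ 25.11.
Step 2: By the inverse law of cosines on triangle KBN: cos(∠KBN) = (25.11² + 13² − 13²) / (2·25.11·13) = 630.72/652.97 = 0.9659, so ∠KBN = 15°.

Therefore, the measure of angle ∠KBN = 15°.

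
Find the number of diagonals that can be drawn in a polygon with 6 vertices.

Total line segments between 6 vertices = C(6,2) = 15.
Subtract the 6 sides: 15 - 6 = 9 diagonals.

9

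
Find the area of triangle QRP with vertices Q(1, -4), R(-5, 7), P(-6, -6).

The Shoelace formula computes the area from vertex coordinates by summing cross products.
For vertices (1,-4), (-5,7), (-6,-6):
Signed sum = 1*7 - -5*-4 + -5*-6 - -6*7 + -6*-4 - 1*-6
= -13 + 72 + 30 = 89
Area = (1/2)|89| = 89/2.

89/2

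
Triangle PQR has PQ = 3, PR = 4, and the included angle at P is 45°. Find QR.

When two sides and the included angle are known, the law of cosines gives the third side.
c^2 = a^2 + b^2 - 2ab cos(C) generalizes the Pythagorean theorem to non-right triangles.
Here: QR^2 = 9 + 16 - 24*(sqrt(2)/2) = 25 - 12*sqrt(2)
QR = sqrt(25 - 12*sqrt(2))

sqrt(25 - 12*sqrt(2))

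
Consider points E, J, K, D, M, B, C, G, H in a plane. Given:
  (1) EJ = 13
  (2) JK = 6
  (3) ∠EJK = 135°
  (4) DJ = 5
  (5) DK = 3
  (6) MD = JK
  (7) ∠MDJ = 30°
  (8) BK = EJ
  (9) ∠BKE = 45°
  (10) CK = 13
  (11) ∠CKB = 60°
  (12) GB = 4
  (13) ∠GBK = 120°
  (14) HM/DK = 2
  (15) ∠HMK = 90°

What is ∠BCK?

From the given relations: BK = EJ = 13.
Step 1: By the law of cosines on triangle CKB: CB² = 13² + 13² − 2·13·13·cos(60°) = 169, so CB = 13.
Step 2: By the inverse law of cosines on triangle BCK: cos(∠BCK) = (13² + 13² − 13²) / (2·13·13) = 169/338 = 0.5, so ∠BCK = 60°.

Therefore, the measure of angle ∠BCK = 60°.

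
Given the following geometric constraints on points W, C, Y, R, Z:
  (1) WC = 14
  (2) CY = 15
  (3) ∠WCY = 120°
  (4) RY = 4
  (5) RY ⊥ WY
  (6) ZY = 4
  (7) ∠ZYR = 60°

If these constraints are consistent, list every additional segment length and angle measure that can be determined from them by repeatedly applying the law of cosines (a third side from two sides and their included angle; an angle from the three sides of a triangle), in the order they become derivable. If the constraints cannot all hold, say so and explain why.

The constraints are consistent. Derivable facts, in order:
After 1 step:
- RZ = 4
- WY ≈ 25.12
After 2 steps:
- WR ≈ 25.44
- ∠CWY = 31.14°
- ∠CYW = 28.86°
- ∠RZY = 60°
- ∠YRZ = 60°
After 3 steps:
- ∠RWY = 9.05°
- ∠WRY = 80.95°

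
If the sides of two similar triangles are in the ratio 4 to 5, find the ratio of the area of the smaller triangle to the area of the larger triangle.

Area scales with the square of linear dimensions. If every length is multiplied by 4/5, then the area is multiplied by (4/5)^2 = 16/25.
The area ratio is 16:25.

16:25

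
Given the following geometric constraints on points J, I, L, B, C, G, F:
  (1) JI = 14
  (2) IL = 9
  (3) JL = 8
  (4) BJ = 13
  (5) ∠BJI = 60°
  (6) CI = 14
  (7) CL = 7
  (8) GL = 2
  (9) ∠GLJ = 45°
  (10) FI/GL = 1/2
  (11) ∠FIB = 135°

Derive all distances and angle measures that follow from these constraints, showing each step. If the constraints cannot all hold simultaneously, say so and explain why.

The constraints are consistent.

From the given relations:
  FI = 1/2·GL = 1/2·2 = 1

Step 1: From JL = 8, LG = 2, and ∠JLG = 45°, by the law of cosines:
  JG² = JL² + LG² - 2·JL·LG·cos(45°) = 64 + 4 - 22.63 = 45.37
  JG ≈ 6.74

Step 2: From IJ = 14, JB = 13, and ∠IJB = 60°, by the law of cosines:
  IB² = IJ² + JB² - 2·IJ·JB·cos(60°) = 196 + 169 - 182 = 183
  IB = √183

Step 3: From JI = 14, JL = 8, IL = 9, by the inverse law of cosines:
  cos(∠IJL) = (JI² + JL² - IL²) / (2·JI·JL)
  ∠IJL = 36.96°

Step 4: From IC = 14, IL = 9, CL = 7, by the inverse law of cosines:
  cos(∠CIL) = (IC² + IL² - CL²) / (2·IC·IL)
  ∠CIL = 25.21°

Step 5: From IJ = 14, IL = 9, JL = 8, by the inverse law of cosines:
  cos(∠JIL) = (IJ² + IL² - JL²) / (2·IJ·IL)
  ∠JIL = 32.3°

Step 6: From LC = 7, LI = 9, CI = 14, by the inverse law of cosines:
  cos(∠CLI) = (LC² + LI² - CI²) / (2·LC·LI)
  ∠CLI = 121.59°

Step 7: From LI = 9, LJ = 8, IJ = 14, by the inverse law of cosines:
  cos(∠ILJ) = (LI² + LJ² - IJ²) / (2·LI·LJ)
  ∠ILJ = 110.74°

Step 8: From CI = 14, CL = 7, IL = 9, by the inverse law of cosines:
  cos(∠ICL) = (CI² + CL² - IL²) / (2·CI·CL)
  ∠ICL = 33.2°

Step 9: From BI = √183, IF = 1, and ∠BIF = 135°, by the law of cosines:
  BF² = BI² + IF² - 2·BI·IF·cos(135°) = 183 + 1 + 19.13 = 203.1
  BF ≈ 14.25

Step 10: From JG = 6.74, JL = 8, GL = 2, by the inverse law of cosines:
  cos(∠GJL) = (JG² + JL² - GL²) / (2·JG·JL)
  ∠GJL = 12.12°

Step 11: From IB = √183, IJ = 14, BJ = 13, by the inverse law of cosines:
  cos(∠BIJ) = (IB² + IJ² - BJ²) / (2·IB·IJ)
  ∠BIJ = 56.33°

Step 12: From BI = √183, BJ = 13, IJ = 14, by the inverse law of cosines:
  cos(∠IBJ) = (BI² + BJ² - IJ²) / (2·BI·BJ)
  ∠IBJ = 63.67°

Step 13: From GJ = 6.74, GL = 2, JL = 8, by the inverse law of cosines:
  cos(∠JGL) = (GJ² + GL² - JL²) / (2·GJ·GL)
  ∠JGL = 122.88°

Step 14: From BF = 14.25, BI = √183, FI = 1, by the inverse law of cosines:
  cos(∠FBI) = (BF² + BI² - FI²) / (2·BF·BI)
  ∠FBI = 2.84°

Step 15: From FB = 14.25, FI = 1, BI = √183, by the inverse law of cosines:
  cos(∠BFI) = (FB² + FI² - BI²) / (2·FB·FI)
  ∠BFI = 42.16°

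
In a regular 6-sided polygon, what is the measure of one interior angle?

Each interior angle of a regular n-gon is (n - 2) * 180 / n.
For n = 6: (6 - 2) * 180 / 6 = 720/6 = 120 degrees.

120 degrees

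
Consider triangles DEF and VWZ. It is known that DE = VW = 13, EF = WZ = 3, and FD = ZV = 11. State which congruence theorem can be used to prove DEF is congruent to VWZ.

The given information matches SSS: All three pairs of corresponding sides are equal (Side-Side-Side).

SSS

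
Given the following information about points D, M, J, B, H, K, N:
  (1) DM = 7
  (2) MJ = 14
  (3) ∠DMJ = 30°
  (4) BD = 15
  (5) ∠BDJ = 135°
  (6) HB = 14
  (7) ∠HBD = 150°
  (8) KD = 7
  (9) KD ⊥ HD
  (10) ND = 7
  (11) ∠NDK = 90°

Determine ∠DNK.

Step 1: By the law of cosines on triangle NDK: NK² = 7² + 7² − 2·7·7·cos(90°) = 98, so NK = 7·√2.
Step 2: By the inverse law of cosines on triangle DNK: cos(∠DNK) = (7² + (7·√2)² − 7²) / (2·7·7·√2) = 98/138.59 = 0.7071, so ∠DNK = 45°.

Therefore, the measure of angle ∠DNK = 45°.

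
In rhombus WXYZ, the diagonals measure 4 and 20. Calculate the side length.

In a rhombus, the diagonals bisect each other perpendicularly, creating four congruent right triangles.
Each triangle has legs 2 (half of 4) and 10 (half of 20).
The hypotenuse of each right triangle is a side of the rhombus:
side = sqrt(2^2 + 10^2) = sqrt(104) = 2*sqrt(26)

2*sqrt(26)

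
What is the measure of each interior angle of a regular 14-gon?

Each interior angle of a regular n-gon is (n - 2) * 180 / n.
For n = 14: (14 - 2) * 180 / 14 = 2160/14 = 1080/7 degrees.

1080/7 degrees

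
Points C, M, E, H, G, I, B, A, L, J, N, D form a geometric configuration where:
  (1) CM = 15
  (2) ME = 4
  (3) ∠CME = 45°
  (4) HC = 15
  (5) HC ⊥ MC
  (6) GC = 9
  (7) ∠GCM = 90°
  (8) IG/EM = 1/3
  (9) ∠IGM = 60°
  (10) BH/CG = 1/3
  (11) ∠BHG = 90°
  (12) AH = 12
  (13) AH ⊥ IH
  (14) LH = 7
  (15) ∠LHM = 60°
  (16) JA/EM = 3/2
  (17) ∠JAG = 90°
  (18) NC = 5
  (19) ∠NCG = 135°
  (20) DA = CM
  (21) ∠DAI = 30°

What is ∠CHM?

Step 1: By the law of cosines on triangle HCM: HM² = 15² + 15² − 2·15·15·cos(90°) = 450, so HM = 15·√2.
Step 2: By the inverse law of cosines on triangle CHM: cos(∠CHM) = (15² + (15·√2)² − 15²) / (2·15·15·√2) = 450/636.4 = 0.7071, so ∠CHM = 45°.

Therefore, the measure of angle ∠CHM = 45°.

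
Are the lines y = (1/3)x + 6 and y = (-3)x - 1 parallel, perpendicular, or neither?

Slope of line 1: m1 = 1/3
Slope of line 2: m2 = -3
Two lines are perpendicular when the product of their slopes is -1 (negative reciprocals).
m1 * m2 = (1/3) * (-3) = -1, confirming perpendicularity.

Perpendicular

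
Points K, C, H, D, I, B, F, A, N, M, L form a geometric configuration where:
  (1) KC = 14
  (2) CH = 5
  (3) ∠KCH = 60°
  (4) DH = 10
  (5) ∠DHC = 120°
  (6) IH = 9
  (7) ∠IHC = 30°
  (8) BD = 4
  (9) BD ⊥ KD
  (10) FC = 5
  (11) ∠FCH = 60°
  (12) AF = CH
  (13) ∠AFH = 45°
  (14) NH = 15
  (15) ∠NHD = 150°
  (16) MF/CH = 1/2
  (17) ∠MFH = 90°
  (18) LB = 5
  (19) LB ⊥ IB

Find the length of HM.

From the given relations: MF = 1/2·CH = 1/2·5 ≈ 2.5.
Step 1: By the law of cosines on triangle FCH: FH² = 5² + 5² − 2·5·5·cos(60°) = 25, so FH = 5.
Step 2: By the law of cosines on triangle HFM: HM² = 5² + 2.5² − 2·5·2.5·cos(90°) = 31.25, so HM = 5/2·√5.

Therefore, the length of HM = 5/2·√5.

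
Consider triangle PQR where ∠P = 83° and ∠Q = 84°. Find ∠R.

The interior angles sum to 180°: angle R = 180 - 83 - 84 = 13°.
The triangle is acute (angles 83°, 84°, 13°).

13 degrees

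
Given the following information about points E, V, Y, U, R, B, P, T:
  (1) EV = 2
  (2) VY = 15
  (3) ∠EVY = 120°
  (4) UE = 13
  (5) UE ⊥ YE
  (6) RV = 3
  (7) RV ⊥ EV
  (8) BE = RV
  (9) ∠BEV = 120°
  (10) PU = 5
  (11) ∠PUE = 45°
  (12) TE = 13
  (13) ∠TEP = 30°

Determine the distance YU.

Step 1: By the law of cosines on triangle EVY: EY² = 2² + 15² − 2·2·15·cos(120°) = 259, so EY ≈ 16.09.
Step 2: By the law of cosines on triangle YEU: YU² = 16.09² + 13² − 2·16.09·13·cos(90°) = 428, so YU = 2·√107.

Therefore, the length of YU = 2·√107.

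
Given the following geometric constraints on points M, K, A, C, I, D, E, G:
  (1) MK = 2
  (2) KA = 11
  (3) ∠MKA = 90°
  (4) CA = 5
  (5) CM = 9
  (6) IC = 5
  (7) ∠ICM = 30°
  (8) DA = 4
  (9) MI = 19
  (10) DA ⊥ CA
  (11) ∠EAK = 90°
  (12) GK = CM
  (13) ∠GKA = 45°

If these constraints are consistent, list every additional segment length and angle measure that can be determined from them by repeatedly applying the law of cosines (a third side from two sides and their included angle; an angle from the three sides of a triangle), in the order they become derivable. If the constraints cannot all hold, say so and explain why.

These constraints are not satisfiable: by the triangle inequality in triangle CMI, (5) CM = 9 and (6) IC = 5 force MI ≤ 9 + 5 = 14, but (9) says MI = 19. No planar figure meets all of them, so nothing further can be derived.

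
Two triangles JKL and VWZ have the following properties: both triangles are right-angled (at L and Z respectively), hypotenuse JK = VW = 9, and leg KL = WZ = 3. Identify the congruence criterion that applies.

The given information matches HL: The hypotenuse and one leg of two right triangles are equal (Hypotenuse-Leg).

HL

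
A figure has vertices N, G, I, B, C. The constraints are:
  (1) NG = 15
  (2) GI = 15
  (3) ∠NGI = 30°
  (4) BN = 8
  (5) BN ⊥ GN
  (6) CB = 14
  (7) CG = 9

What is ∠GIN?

Step 1: By the law of cosines on triangle IGN: IN² = 15² + 15² − 2·15·15·cos(30°) = 60.29, so IN ≈ 7.76.
Step 2: By the inverse law of cosines on triangle GIN: cos(∠GIN) = (15² + 7.76² − 15²) / (2·15·7.76) = 60.29/232.94 = 0.2588, so ∠GIN = 75°.

Therefore, the measure of angle ∠GIN = 75°.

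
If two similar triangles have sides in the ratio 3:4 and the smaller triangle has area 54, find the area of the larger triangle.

Area ratio = (3/4)^2 = 9/16. Area of the larger triangle = 54 * 16/9 = 96.

96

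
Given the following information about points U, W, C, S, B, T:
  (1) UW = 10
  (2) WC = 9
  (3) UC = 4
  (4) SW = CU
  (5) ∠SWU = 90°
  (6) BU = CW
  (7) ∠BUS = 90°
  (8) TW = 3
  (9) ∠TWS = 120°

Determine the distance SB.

From the given relations: SW = CU = 4; BU = CW = 9.
Step 1: By the law of cosines on triangle UWS: US² = 10² + 4² − 2·10·4·cos(90°) = 116, so US = 2·√29.
Step 2: By the law of cosines on triangle SUB: SB² = (2·√29)² + 9² − 2·2·√29·9·cos(90°) = 197, so SB = √197.

Therefore, the length of SB = √197.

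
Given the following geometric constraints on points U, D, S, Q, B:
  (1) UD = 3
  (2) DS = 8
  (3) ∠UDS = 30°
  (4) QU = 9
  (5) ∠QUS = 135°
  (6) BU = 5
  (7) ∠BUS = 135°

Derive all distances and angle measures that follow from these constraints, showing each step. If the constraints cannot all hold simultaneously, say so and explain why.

The constraints are consistent.

Step 1: From UD = 3, DS = 8, and ∠UDS = 30°, by the law of cosines:
  US² = UD² + DS² - 2·UD·DS·cos(30°) = 9 + 64 - 41.57 = 31.43
  US ≈ 5.61

Step 2: From SU = 5.61, UQ = 9, and ∠SUQ = 135°, by the law of cosines:
  SQ² = SU² + UQ² - 2·SU·UQ·cos(135°) = 31.43 + 81 + 71.36 = 183.8
  SQ ≈ 13.56

Step 3: From SU = 5.61, UB = 5, and ∠SUB = 135°, by the law of cosines:
  SB² = SU² + UB² - 2·SU·UB·cos(135°) = 31.43 + 25 + 39.64 = 96.07
  SB ≈ 9.8

Step 4: From UD = 3, US = 5.61, DS = 8, by the inverse law of cosines:
  cos(∠DUS) = (UD² + US² - DS²) / (2·UD·US)
  ∠DUS = 134.48°

Step 5: From SD = 8, SU = 5.61, DU = 3, by the inverse law of cosines:
  cos(∠DSU) = (SD² + SU² - DU²) / (2·SD·SU)
  ∠DSU = 15.52°

Step 6: From SB = 9.8, SU = 5.61, BU = 5, by the inverse law of cosines:
  cos(∠BSU) = (SB² + SU² - BU²) / (2·SB·SU)
  ∠BSU = 21.14°

Step 7: From SQ = 13.56, SU = 5.61, QU = 9, by the inverse law of cosines:
  cos(∠QSU) = (SQ² + SU² - QU²) / (2·SQ·SU)
  ∠QSU = 28°

Step 8: From QS = 13.56, QU = 9, SU = 5.61, by the inverse law of cosines:
  cos(∠SQU) = (QS² + QU² - SU²) / (2·QS·QU)
  ∠SQU = 17°

Step 9: From BS = 9.8, BU = 5, SU = 5.61, by the inverse law of cosines:
  cos(∠SBU) = (BS² + BU² - SU²) / (2·BS·BU)
  ∠SBU = 23.86°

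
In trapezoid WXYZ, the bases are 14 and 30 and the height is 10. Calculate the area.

Area of a trapezoid = (base1 + base2) * height / 2
Area = (14 + 30) * 10 / 2
Area = 44 * 10 / 2
Area = 440 / 2
Area = 220

220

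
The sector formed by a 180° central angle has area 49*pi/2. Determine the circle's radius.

r² = 360 × 49*pi/2 / (π × 180) = 49, so r = 7.

7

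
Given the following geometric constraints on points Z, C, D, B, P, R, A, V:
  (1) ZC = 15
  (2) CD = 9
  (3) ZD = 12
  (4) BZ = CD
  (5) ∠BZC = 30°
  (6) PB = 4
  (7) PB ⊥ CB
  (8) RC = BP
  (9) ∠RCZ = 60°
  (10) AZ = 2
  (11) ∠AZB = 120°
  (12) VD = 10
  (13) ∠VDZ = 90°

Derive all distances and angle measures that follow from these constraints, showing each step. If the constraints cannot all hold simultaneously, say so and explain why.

The constraints are consistent.

From the given relations:
  BZ = CD = 9
  RC = BP = 4

Step 1: From ZC = 15, CR = 4, and ∠ZCR = 60°, by the law of cosines:
  ZR² = ZC² + CR² - 2·ZC·CR·cos(60°) = 225 + 16 - 60 = 181
  ZR = √181

Step 2: From ZD = 12, DV = 10, and ∠ZDV = 90°, by the law of cosines:
  ZV² = ZD² + DV² - 2·ZD·DV·cos(90°) = 144 + 100 - 0 = 244
  ZV = 2·√61

Step 3: From CZ = 15, ZB = 9, and ∠CZB = 30°, by the law of cosines:
  CB² = CZ² + ZB² - 2·CZ·ZB·cos(30°) = 225 + 81 - 233.8 = 72.17
  CB ≈ 8.5

Step 4: From BZ = 9, ZA = 2, and ∠BZA = 120°, by the law of cosines:
  BA² = BZ² + ZA² - 2·BZ·ZA·cos(120°) = 81 + 4 + 18 = 103
  BA = √103

Step 5: From ZC = 15, ZD = 12, CD = 9, by the inverse law of cosines:
  cos(∠CZD) = (ZC² + ZD² - CD²) / (2·ZC·ZD)
  ∠CZD = 36.87°

Step 6: From CD = 9, CZ = 15, DZ = 12, by the inverse law of cosines:
  cos(∠DCZ) = (CD² + CZ² - DZ²) / (2·CD·CZ)
  ∠DCZ = 53.13°

Step 7: From DC = 9, DZ = 12, CZ = 15, by the inverse law of cosines:
  cos(∠CDZ) = (DC² + DZ² - CZ²) / (2·DC·DZ)
  ∠CDZ = 90°

Step 8: From CB = 8.5, BP = 4, and ∠CBP = 90°, by the law of cosines:
  CP² = CB² + BP² - 2·CB·BP·cos(90°) = 72.17 + 16 - 0 = 88.17
  CP ≈ 9.39

Step 9: From ZC = 15, ZR = √181, CR = 4, by the inverse law of cosines:
  cos(∠CZR) = (ZC² + ZR² - CR²) / (2·ZC·ZR)
  ∠CZR = 14.92°

Step 10: From ZD = 12, ZV = 2·√61, DV = 10, by the inverse law of cosines:
  cos(∠DZV) = (ZD² + ZV² - DV²) / (2·ZD·ZV)
  ∠DZV = 39.81°

Step 11: From CB = 8.5, CZ = 15, BZ = 9, by the inverse law of cosines:
  cos(∠BCZ) = (CB² + CZ² - BZ²) / (2·CB·CZ)
  ∠BCZ = 31.98°

Step 12: From BA = √103, BZ = 9, AZ = 2, by the inverse law of cosines:
  cos(∠ABZ) = (BA² + BZ² - AZ²) / (2·BA·BZ)
  ∠ABZ = 9.83°

Step 13: From BC = 8.5, BZ = 9, CZ = 15, by the inverse law of cosines:
  cos(∠CBZ) = (BC² + BZ² - CZ²) / (2·BC·BZ)
  ∠CBZ = 118.02°

Step 14: From RC = 4, RZ = √181, CZ = 15, by the inverse law of cosines:
  cos(∠CRZ) = (RC² + RZ² - CZ²) / (2·RC·RZ)
  ∠CRZ = 105.08°

Step 15: From AB = √103, AZ = 2, BZ = 9, by the inverse law of cosines:
  cos(∠BAZ) = (AB² + AZ² - BZ²) / (2·AB·AZ)
  ∠BAZ = 50.17°

Step 16: From VD = 10, VZ = 2·√61, DZ = 12, by the inverse law of cosines:
  cos(∠DVZ) = (VD² + VZ² - DZ²) / (2·VD·VZ)
  ∠DVZ = 50.19°

Step 17: From CB = 8.5, CP = 9.39, BP = 4, by the inverse law of cosines:
  cos(∠BCP) = (CB² + CP² - BP²) / (2·CB·CP)
  ∠BCP = 25.21°

Step 18: From PB = 4, PC = 9.39, BC = 8.5, by the inverse law of cosines:
  cos(∠BPC) = (PB² + PC² - BC²) / (2·PB·PC)
  ∠BPC = 64.79°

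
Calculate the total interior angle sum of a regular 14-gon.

The sum of interior angles of an n-sided polygon is (n - 2) * 180.
For n = 14: (14 - 2) * 180 = 12 * 180 = 2160 degrees.

2160 degrees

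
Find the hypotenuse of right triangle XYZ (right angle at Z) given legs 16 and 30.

By the Pythagorean theorem: XY^2 = XZ^2 + YZ^2
XY^2 = 16^2 + 30^2 = 256 + 900 = 1156
XY = sqrt(1156) = 34

34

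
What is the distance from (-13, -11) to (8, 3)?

The horizontal distance is |8 - -13| = 21 and the vertical distance is |3 - -11| = 14.
By the Pythagorean theorem, d = sqrt(21^2 + 14^2) = sqrt(637) = 7*sqrt(13).

7*sqrt(13)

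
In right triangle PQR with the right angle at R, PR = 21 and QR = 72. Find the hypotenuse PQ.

By the Pythagorean theorem: PQ^2 = PR^2 + QR^2
PQ^2 = 21^2 + 72^2 = 441 + 5184 = 5625
PQ = sqrt(5625) = 75

75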